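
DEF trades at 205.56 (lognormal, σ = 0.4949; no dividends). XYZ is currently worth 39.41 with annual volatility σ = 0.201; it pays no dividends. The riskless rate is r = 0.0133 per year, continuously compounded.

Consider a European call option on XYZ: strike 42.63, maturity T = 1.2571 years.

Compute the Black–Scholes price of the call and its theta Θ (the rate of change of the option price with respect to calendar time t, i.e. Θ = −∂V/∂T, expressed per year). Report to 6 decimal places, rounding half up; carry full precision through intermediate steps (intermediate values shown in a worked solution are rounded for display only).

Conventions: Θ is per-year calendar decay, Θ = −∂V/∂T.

price = 2.527662
Θ = -1.585800

σ√T = 0.201·√1.2571 = 0.225362
d₁ = (ln(S/K) + (r+σ²/2)T) / (σ√T) = (ln(39.41/42.63) + (0.0133+0.201²/2)·1.2571) / 0.225362 = (-0.078539 + 0.042113) / 0.225362 = -0.161629
d₂ = d₁ − σ√T = -0.161629 − 0.225362 = -0.386992
e^{−rT} = 0.983420
N(d₁) = 0.435799,  N(d₂) = 0.349381
Call price V = S·N(d₁) − K·e^{−rT}·N(d₂) = 17.174832 − 14.647170 = 2.527662
φ(d₁) = (1/√(2π))·e^{−d₁²/2} = 0.393765
Θ = −S·φ(d₁)·σ/(2√T) − r·K·e^{−rT}·N(d₂) = −1.390993 − 0.194807 = -1.585800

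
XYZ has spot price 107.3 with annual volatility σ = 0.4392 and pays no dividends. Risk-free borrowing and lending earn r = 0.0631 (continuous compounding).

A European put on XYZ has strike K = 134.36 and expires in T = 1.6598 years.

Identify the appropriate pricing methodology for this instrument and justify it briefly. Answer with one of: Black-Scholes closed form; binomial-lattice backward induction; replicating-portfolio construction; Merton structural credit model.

Key observation: with XYZ following a GBM at constant σ and r, the European put struck at 134.36 prices in closed form — nothing here needs a stepwise model or a balance sheet.

framework: Black-Scholes closed form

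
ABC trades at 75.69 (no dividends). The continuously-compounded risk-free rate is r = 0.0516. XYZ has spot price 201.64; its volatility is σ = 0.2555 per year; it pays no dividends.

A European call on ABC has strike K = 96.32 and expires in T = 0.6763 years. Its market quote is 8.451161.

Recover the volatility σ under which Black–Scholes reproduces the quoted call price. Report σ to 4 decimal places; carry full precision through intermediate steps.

At σ = 0.5712 the Black–Scholes value reproduces the quote:
σ√T = 0.5712·√0.6763 = 0.469740
d₁ = (ln(S/K) + (r+σ²/2)T) / (σ√T) = (ln(75.69/96.32) + (0.0516+0.5712²/2)·0.6763) / 0.469740 = (-0.241030 + 0.145225) / 0.469740 = -0.203953
d₂ = d₁ − σ√T = -0.203953 − 0.469740 = -0.673693
e^{−rT} = 0.965705
N(d₁) = 0.419195,  N(d₂) = 0.250253
V = S·N(d₁) − K·e^{−rT}·N(d₂) = 31.728886 − 23.277725 = 8.451161 (matching the quote); vega is positive throughout, so no other σ reproduces this price

sigma = 0.5712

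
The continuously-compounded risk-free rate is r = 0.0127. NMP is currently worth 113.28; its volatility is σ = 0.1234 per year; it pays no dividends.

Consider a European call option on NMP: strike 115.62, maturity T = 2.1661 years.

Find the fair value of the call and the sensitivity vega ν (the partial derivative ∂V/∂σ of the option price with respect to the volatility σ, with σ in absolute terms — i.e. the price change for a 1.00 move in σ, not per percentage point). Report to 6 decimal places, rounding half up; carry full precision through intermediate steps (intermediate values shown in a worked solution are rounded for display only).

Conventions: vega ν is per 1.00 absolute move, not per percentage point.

σ√T = 0.1234·√2.1661 = 0.181616
d₁ = (ln(S/K) + (r+σ²/2)T) / (σ√T) = (ln(113.28/115.62) + (0.0127+0.1234²/2)·2.1661) / 0.181616 = (-0.020446 + 0.044002) / 0.181616 = 0.129699
d₂ = d₁ − σ√T = 0.129699 − 0.181616 = -0.051918
e^{−rT} = 0.972865
N(d₁) = 0.551598,  N(d₂) = 0.479297
Call price V = S·N(d₁) − K·e^{−rT}·N(d₂) = 62.484971 − 53.912646 = 8.572325
φ(d₁) = (1/√(2π))·e^{−d₁²/2} = 0.395601
ν = S·φ(d₁)·√T = 65.955310

price = 8.572325
ν = 65.955310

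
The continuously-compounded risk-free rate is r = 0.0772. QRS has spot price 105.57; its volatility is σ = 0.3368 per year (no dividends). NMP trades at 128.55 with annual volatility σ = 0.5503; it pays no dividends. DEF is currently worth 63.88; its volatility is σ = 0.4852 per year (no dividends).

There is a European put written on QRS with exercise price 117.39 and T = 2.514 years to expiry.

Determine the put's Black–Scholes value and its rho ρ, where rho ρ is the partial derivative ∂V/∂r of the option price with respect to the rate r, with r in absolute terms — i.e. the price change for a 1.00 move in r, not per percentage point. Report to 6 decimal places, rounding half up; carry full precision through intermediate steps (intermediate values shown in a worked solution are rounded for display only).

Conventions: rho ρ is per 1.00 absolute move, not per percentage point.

price = 17.127529
ρ = -131.431480

σ√T = 0.3368·√2.514 = 0.534017
d₁ = (ln(S/K) + (r+σ²/2)T) / (σ√T) = (ln(105.57/117.39) + (0.0772+0.3368²/2)·2.514) / 0.534017 = (-0.106127 + 0.336668) / 0.534017 = 0.431710
d₂ = d₁ − σ√T = 0.431710 − 0.534017 = -0.102307
e^{−rT} = 0.823591
N(−d₁) = 0.332976,  N(−d₂) = 0.540743
Put price V = K·e^{−rT}·N(−d₂) − S·N(−d₁) = 52.279825 − 35.152296 = 17.127529
ρ = −K·T·e^{−rT}·N(−d₂) = -131.431480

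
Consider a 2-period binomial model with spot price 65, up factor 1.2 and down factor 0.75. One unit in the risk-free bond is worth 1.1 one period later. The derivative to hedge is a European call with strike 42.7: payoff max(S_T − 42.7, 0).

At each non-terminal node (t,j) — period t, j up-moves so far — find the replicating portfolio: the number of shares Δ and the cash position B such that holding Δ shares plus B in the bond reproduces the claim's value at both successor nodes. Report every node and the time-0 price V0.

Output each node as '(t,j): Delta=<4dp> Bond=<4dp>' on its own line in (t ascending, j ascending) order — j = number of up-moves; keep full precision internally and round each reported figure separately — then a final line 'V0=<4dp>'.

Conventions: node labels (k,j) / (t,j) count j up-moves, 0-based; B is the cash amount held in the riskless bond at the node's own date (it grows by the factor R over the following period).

(0,0): Delta=0.9576 Bond=-32.2834
(1,0): Delta=0.7202 Bond=-23.9394
(1,1): Delta=1.0000 Bond=-38.8182
V0=29.9612

Under the risk-neutral measure, an up-move has probability p* = (R−d)/(u−d) = 0.7778 and values discount at R = 1.1.
At maturity the claim pays: V(2,0)=0.0000, V(2,1)=15.8000, V(2,2)=50.9000
  t=1,j=0: stock 48.7500 → up 58.5000 (V=15.8000), down 36.5625 (V=0.0000). Price 11.1717; hedge Δ=0.7202, bond B=-23.9394.
  t=1,j=1: stock 78.0000 → up 93.6000 (V=50.9000), down 58.5000 (V=15.8000). Price 39.1818; hedge Δ=1.0000, bond B=-38.8182.
  t=0,j=0: stock 65.0000 → up 78.0000 (V=39.1818), down 48.7500 (V=11.1717). Price 29.9612; hedge Δ=0.9576, bond B=-32.2834.
Verification: the root portfolio costs Δ(0,0)·S0 + B(0,0) = 29.9612, matching V0.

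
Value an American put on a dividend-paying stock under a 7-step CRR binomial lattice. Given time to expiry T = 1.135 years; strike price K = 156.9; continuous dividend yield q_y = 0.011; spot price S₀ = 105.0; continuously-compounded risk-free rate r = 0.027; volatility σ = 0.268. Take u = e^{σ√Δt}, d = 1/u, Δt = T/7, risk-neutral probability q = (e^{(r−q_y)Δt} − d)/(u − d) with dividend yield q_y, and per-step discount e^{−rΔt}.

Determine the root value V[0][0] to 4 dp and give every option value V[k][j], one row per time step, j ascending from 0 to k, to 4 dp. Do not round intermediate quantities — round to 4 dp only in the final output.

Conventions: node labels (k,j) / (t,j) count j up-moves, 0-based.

params: Δt=0.16214 u=1.11395 d=0.89770 q=0.48506 e^(-rΔt)=0.99563
t_7 payoffs: 107.5690 95.6856 80.9395 62.6411 39.9349 11.7588 0.0000 0.0000
k=6: node(6,0) S=54.9524 payoff=101.9476 vs cont=101.3601 → 101.9476 [stop]  node(6,1) S=68.1900 payoff=88.7100 vs cont=88.1461 → 88.7100 [stop]  node(6,2) S=84.6165 payoff=72.2835 vs cont=71.7489 → 72.2835 [stop]  node(6,3) S=105.0000 payoff=51.9000 vs cont=51.4017 → 51.9000 [stop]  node(6,4) S=130.2937 payoff=26.6063 vs cont=26.1531 → 26.6063 [stop]  node(6,5) S=161.6805 payoff=0.0000 vs cont=6.0287 → 6.0287 [wait]  node(6,6) S=200.6281 payoff=0.0000 vs cont=0.0000 → 0.0000 [wait]
k=5: node(5,0) S=61.2144 payoff=95.6856 vs cont=95.1093 → 95.6856 [stop]  node(5,1) S=75.9605 payoff=80.9395 vs cont=80.3894 → 80.9395 [stop]  node(5,2) S=94.2589 payoff=62.6411 vs cont=62.1237 → 62.6411 [stop]  node(5,3) S=116.9651 payoff=39.9349 vs cont=39.4579 → 39.9349 [stop]  node(5,4) S=145.1412 payoff=11.7588 vs cont=16.5523 → 16.5523 [wait]  node(5,5) S=180.1046 payoff=0.0000 vs cont=3.0908 → 3.0908 [wait]
k=4: node(4,0) S=68.1900 payoff=88.7100 vs cont=88.1461 → 88.7100 [stop]  node(4,1) S=84.6165 payoff=72.2835 vs cont=71.7489 → 72.2835 [stop]  node(4,2) S=105.0000 payoff=51.9000 vs cont=51.4017 → 51.9000 [stop]  node(4,3) S=130.2937 payoff=26.6063 vs cont=28.4680 → 28.4680 [wait]  node(4,4) S=161.6805 payoff=0.0000 vs cont=9.9789 → 9.9789 [wait]
k=3: node(3,0) S=75.9605 payoff=80.9395 vs cont=80.3894 → 80.9395 [stop]  node(3,1) S=94.2589 payoff=62.6411 vs cont=62.1237 → 62.6411 [stop]  node(3,2) S=116.9651 payoff=39.9349 vs cont=40.3570 → 40.3570 [wait]  node(3,3) S=145.1412 payoff=11.7588 vs cont=19.4145 → 19.4145 [wait]
k=2: node(2,0) S=84.6165 payoff=72.2835 vs cont=71.7489 → 72.2835 [stop]  node(2,1) S=105.0000 payoff=51.9000 vs cont=51.6056 → 51.9000 [stop]  node(2,2) S=130.2937 payoff=26.6063 vs cont=30.0667 → 30.0667 [wait]
k=1: node(1,0) S=94.2589 payoff=62.6411 vs cont=62.1237 → 62.6411 [stop]  node(1,1) S=116.9651 payoff=39.9349 vs cont=41.1291 → 41.1291 [wait]
k=0: node(0,0) S=105.0000 payoff=51.9000 vs cont=51.9785 → 51.9785 [wait]

price = 51.9785
tree:
51.9785
62.6411 41.1291
72.2835 51.9000 30.0667
80.9395 62.6411 40.3570 19.4145
88.7100 72.2835 51.9000 28.4680 9.9789
95.6856 80.9395 62.6411 39.9349 16.5523 3.0908
101.9476 88.7100 72.2835 51.9000 26.6063 6.0287 0.0000
107.5690 95.6856 80.9395 62.6411 39.9349 11.7588 0.0000 0.0000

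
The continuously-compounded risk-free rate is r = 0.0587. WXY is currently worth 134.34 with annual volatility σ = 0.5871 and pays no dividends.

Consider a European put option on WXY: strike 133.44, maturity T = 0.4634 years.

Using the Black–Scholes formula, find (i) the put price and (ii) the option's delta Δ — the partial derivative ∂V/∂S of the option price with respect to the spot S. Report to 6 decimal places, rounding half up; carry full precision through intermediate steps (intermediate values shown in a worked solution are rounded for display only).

σ√T = 0.5871·√0.4634 = 0.399659
d₁ = (ln(S/K) + (r+σ²/2)T) / (σ√T) = (ln(134.34/133.44) + (0.0587+0.5871²/2)·0.4634) / 0.399659 = (0.006722 + 0.107065) / 0.399659 = 0.284711
d₂ = d₁ − σ√T = 0.284711 − 0.399659 = -0.114949
e^{−rT} = 0.973165
N(−d₁) = 0.387933,  N(−d₂) = 0.545757
Put price V = K·e^{−rT}·N(−d₂) − S·N(−d₁) = 70.871547 − 52.114898 = 18.756649
Δ = −N(−d₁) = -0.387933

price = 18.756649
Δ = -0.387933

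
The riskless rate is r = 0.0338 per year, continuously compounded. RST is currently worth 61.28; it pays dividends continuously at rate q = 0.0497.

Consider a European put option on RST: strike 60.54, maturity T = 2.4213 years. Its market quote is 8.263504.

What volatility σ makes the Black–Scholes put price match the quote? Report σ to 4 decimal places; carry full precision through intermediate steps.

sigma = 0.2210

At σ = 0.2210 the Black–Scholes value reproduces the quote:
σ√T = 0.221·√2.4213 = 0.343888
d₁ = (ln(S/K) + (r−q+σ²/2)T) / (σ√T) = (ln(61.28/60.54) + (0.0338−0.0497+0.221²/2)·2.4213) / 0.343888 = (0.012149 + 0.020631) / 0.343888 = 0.095322
d₂ = d₁ − σ√T = 0.095322 − 0.343888 = -0.248566
e^{−rT} = 0.921419
e^{−qT} = 0.886620
N(−d₁) = 0.462030,  N(−d₂) = 0.598152
V = K·e^{−rT}·N(−d₂) − S·e^{−qT}·N(−d₁) = 33.366540 − 25.103037 = 8.263504 (equal to the quote); since ∂V/∂σ > 0 for all σ, the implied volatility is unique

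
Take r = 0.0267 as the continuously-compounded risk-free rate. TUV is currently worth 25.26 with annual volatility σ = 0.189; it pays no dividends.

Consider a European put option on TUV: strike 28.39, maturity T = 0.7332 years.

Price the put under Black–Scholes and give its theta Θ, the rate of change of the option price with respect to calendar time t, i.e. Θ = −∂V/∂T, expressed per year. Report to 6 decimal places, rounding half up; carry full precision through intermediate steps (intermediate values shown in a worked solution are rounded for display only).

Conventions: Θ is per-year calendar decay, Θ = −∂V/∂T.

σ√T = 0.189·√0.7332 = 0.161835
d₁ = (ln(S/K) + (r+σ²/2)T) / (σ√T) = (ln(25.26/28.39) + (0.0267+0.189²/2)·0.7332) / 0.161835 = (-0.116815 + 0.032672) / 0.161835 = -0.519931
d₂ = d₁ − σ√T = -0.519931 − 0.161835 = -0.681766
e^{−rT} = 0.980614
N(−d₁) = 0.698444,  N(−d₂) = 0.752307
Put price V = K·e^{−rT}·N(−d₂) − S·N(−d₁) = 20.943934 − 17.642697 = 3.301238
φ(d₁) = (1/√(2π))·e^{−d₁²/2} = 0.348505
Θ = −S·φ(d₁)·σ/(2√T) + r·K·e^{−rT}·N(−d₂) = −0.971545 + 0.559203 = -0.412342

price = 3.301238
Θ = -0.412342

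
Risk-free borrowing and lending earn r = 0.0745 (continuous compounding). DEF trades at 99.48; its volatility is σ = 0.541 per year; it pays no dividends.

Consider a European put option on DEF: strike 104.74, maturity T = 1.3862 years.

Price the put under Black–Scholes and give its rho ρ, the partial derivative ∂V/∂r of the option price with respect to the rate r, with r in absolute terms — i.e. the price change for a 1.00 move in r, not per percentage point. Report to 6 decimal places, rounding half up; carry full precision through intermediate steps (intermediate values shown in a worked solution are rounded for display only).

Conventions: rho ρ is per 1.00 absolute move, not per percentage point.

price = 21.799840
ρ = -77.750207

σ√T = 0.541·√1.3862 = 0.636957
d₁ = (ln(S/K) + (r+σ²/2)T) / (σ√T) = (ln(99.48/104.74) + (0.0745+0.541²/2)·1.3862) / 0.636957 = (-0.051524 + 0.306129) / 0.636957 = 0.399720
d₂ = d₁ − σ√T = 0.399720 − 0.636957 = -0.237237
e^{−rT} = 0.901882
N(−d₁) = 0.344681,  N(−d₂) = 0.593764
Put price V = K·e^{−rT}·N(−d₂) − S·N(−d₁) = 56.088737 − 34.288897 = 21.799840
ρ = −K·T·e^{−rT}·N(−d₂) = -77.750207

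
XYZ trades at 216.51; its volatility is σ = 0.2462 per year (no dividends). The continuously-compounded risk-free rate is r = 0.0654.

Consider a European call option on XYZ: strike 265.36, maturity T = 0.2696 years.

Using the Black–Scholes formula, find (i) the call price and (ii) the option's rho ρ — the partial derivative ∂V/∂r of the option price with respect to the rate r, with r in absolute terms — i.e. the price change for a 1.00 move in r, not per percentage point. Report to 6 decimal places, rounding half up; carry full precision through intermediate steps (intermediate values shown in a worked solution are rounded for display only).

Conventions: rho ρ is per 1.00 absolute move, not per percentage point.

price = 0.987173
ρ = 4.538631

σ√T = 0.2462·√0.2696 = 0.127834
d₁ = (ln(S/K) + (r+σ²/2)T) / (σ√T) = (ln(216.51/265.36) + (0.0654+0.2462²/2)·0.2696) / 0.127834 = (-0.203451 + 0.025803) / 0.127834 = -1.389672
d₂ = d₁ − σ√T = -1.389672 − 0.127834 = -1.517506
e^{−rT} = 0.982523
N(d₁) = 0.082314,  N(d₂) = 0.064569
Call price V = S·N(d₁) − K·e^{−rT}·N(d₂) = 17.821858 − 16.834685 = 0.987173
ρ = K·T·e^{−rT}·N(d₂) = 4.538631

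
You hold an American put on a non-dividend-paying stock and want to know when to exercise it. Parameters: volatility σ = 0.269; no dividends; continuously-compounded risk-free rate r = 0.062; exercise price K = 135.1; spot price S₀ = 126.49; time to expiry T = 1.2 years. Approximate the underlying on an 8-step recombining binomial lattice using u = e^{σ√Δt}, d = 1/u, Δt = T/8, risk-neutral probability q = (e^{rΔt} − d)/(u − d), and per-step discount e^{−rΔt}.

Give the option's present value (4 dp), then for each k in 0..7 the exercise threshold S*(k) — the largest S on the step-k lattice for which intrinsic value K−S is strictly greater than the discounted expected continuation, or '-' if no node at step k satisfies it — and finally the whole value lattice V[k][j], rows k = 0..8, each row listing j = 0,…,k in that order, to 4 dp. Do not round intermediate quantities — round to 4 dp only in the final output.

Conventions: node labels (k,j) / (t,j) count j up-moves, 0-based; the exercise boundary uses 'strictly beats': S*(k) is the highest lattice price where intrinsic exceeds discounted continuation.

Δt=0.15000, u=1.10980, d=0.90106, q=0.51874, disc=e^(-rΔt)=0.99074
k=8 terminal: V=max(K-S,0) → 80.1350 67.4015 51.7182 32.4016 8.6100 0.0000 0.0000 0.0000 0.0000
k=7: j=0 S=61.0004 intr=74.0996 cont=72.8490 V=74.0996[EX]; j=1 S=75.1320 intr=59.9680 cont=58.7174 V=59.9680[EX]; j=2 S=92.5375 intr=42.5625 cont=41.3119 V=42.5625[EX]; j=3 S=113.9751 intr=21.1249 cont=19.8743 V=21.1249[EX]; j=4 S=140.3791 intr=0.0000 cont=4.1053 V=4.1053[hold]; j=5 S=172.8999 intr=0.0000 cont=0.0000 V=0.0000[hold]; j=6 S=212.9547 intr=0.0000 cont=0.0000 V=0.0000[hold]; j=7 S=262.2888 intr=0.0000 cont=0.0000 V=0.0000[hold]  S*(7)=113.9751
k=6: j=0 S=67.6985 intr=67.4015 cont=66.1509 V=67.4015[EX]; j=1 S=83.3818 intr=51.7182 cont=50.4676 V=51.7182[EX]; j=2 S=102.6984 intr=32.4016 cont=31.1510 V=32.4016[EX]; j=3 S=126.4900 intr=8.6100 cont=12.1824 V=12.1824[hold]; j=4 S=155.7932 intr=0.0000 cont=1.9574 V=1.9574[hold]; j=5 S=191.8850 intr=0.0000 cont=0.0000 V=0.0000[hold]; j=6 S=236.3379 intr=0.0000 cont=0.0000 V=0.0000[hold]  S*(6)=102.6984
k=5: j=0 S=75.1320 intr=59.9680 cont=58.7174 V=59.9680[EX]; j=1 S=92.5375 intr=42.5625 cont=41.3119 V=42.5625[EX]; j=2 S=113.9751 intr=21.1249 cont=21.7103 V=21.7103[hold]; j=3 S=140.3791 intr=0.0000 cont=6.8146 V=6.8146[hold]; j=4 S=172.8999 intr=0.0000 cont=0.9333 V=0.9333[hold]; j=5 S=212.9547 intr=0.0000 cont=0.0000 V=0.0000[hold]  S*(5)=92.5375
k=4: j=0 S=83.3818 intr=51.7182 cont=50.4676 V=51.7182[EX]; j=1 S=102.6984 intr=32.4016 cont=31.4518 V=32.4016[EX]; j=2 S=126.4900 intr=8.6100 cont=13.8539 V=13.8539[hold]; j=3 S=155.7932 intr=0.0000 cont=3.7289 V=3.7289[hold]; j=4 S=191.8850 intr=0.0000 cont=0.4450 V=0.4450[hold]  S*(4)=102.6984
k=3: j=0 S=92.5375 intr=42.5625 cont=41.3119 V=42.5625[EX]; j=1 S=113.9751 intr=21.1249 cont=22.5693 V=22.5693[hold]; j=2 S=140.3791 intr=0.0000 cont=8.5221 V=8.5221[hold]; j=3 S=172.8999 intr=0.0000 cont=2.0067 V=2.0067[hold]  S*(3)=92.5375
k=2: j=0 S=102.6984 intr=32.4016 cont=31.8933 V=32.4016[EX]; j=1 S=126.4900 intr=8.6100 cont=15.1410 V=15.1410[hold]; j=2 S=155.7932 intr=0.0000 cont=5.0947 V=5.0947[hold]  S*(2)=102.6984
k=1: j=0 S=113.9751 intr=21.1249 cont=23.2308 V=23.2308[hold]; j=1 S=140.3791 intr=0.0000 cont=9.8377 V=9.8377[hold]  S*(1)=-
k=0: j=0 S=126.4900 intr=8.6100 cont=16.1326 V=16.1326[hold]  S*(0)=-

price = 16.1326
boundary = - - 102.6984 92.5375 102.6984 92.5375 102.6984 113.9751
tree:
16.1326
23.2308 9.8377
32.4016 15.1410 5.0947
42.5625 22.5693 8.5221 2.0067
51.7182 32.4016 13.8539 3.7289 0.4450
59.9680 42.5625 21.7103 6.8146 0.9333 0.0000
67.4015 51.7182 32.4016 12.1824 1.9574 0.0000 0.0000
74.0996 59.9680 42.5625 21.1249 4.1053 0.0000 0.0000 0.0000
80.1350 67.4015 51.7182 32.4016 8.6100 0.0000 0.0000 0.0000 0.0000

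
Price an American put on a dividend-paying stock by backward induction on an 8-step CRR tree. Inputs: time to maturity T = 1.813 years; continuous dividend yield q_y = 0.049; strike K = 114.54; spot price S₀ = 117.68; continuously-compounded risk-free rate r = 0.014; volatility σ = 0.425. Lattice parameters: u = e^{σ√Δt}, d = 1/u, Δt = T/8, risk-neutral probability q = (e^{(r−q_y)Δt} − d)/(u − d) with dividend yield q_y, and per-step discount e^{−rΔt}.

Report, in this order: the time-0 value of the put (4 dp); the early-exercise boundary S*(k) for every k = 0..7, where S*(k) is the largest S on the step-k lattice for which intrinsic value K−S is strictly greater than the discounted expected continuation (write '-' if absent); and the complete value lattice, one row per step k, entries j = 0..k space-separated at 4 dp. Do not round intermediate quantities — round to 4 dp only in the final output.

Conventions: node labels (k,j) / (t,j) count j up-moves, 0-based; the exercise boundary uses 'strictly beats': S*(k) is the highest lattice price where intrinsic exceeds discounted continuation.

price = 26.3481
boundary = - - - - - - - 28.5517
tree:
26.3481
34.3025 16.0071
43.4281 22.4691 7.5665
53.2688 30.7148 11.7135 2.1296
63.0983 40.6429 17.7918 3.7493 0.0000
72.0800 51.6682 26.3402 6.6009 0.0000 0.0000
79.6561 62.5780 37.5997 11.6214 0.0000 0.0000 0.0000
85.9883 71.8574 50.7496 20.4605 0.0000 0.0000 0.0000 0.0000
91.2181 79.5858 62.1518 36.0222 0.0000 0.0000 0.0000 0.0000 0.0000

Δt=0.22662, u=1.22424, d=0.81683, q=0.43020, disc=e^(-rΔt)=0.99683
k=8 terminal: V=max(K-S,0) → 91.2181 79.5858 62.1518 36.0222 0.0000 0.0000 0.0000 0.0000 0.0000
k=7: j=0 S=28.5517 intr=85.9883 cont=85.9408 V=85.9883[EX]; j=1 S=42.7924 intr=71.7476 cont=71.8574 V=71.8574[hold]; j=2 S=64.1358 intr=50.4042 cont=50.7496 V=50.7496[hold]; j=3 S=96.1248 intr=18.4152 cont=20.4605 V=20.4605[hold]; j=4 S=144.0688 intr=0.0000 cont=0.0000 V=0.0000[hold]; j=5 S=215.9258 intr=0.0000 cont=0.0000 V=0.0000[hold]; j=6 S=323.6227 intr=0.0000 cont=0.0000 V=0.0000[hold]; j=7 S=485.0356 intr=0.0000 cont=0.0000 V=0.0000[hold]  S*(7)=28.5517
k=6: j=0 S=34.9542 intr=79.5858 cont=79.6561 V=79.6561[hold]; j=1 S=52.3882 intr=62.1518 cont=62.5780 V=62.5780[hold]; j=2 S=78.5178 intr=36.0222 cont=37.5997 V=37.5997[hold]; j=3 S=117.6800 intr=0.0000 cont=11.6214 V=11.6214[hold]; j=4 S=176.3751 intr=0.0000 cont=0.0000 V=0.0000[hold]; j=5 S=264.3454 intr=0.0000 cont=0.0000 V=0.0000[hold]; j=6 S=396.1925 intr=0.0000 cont=0.0000 V=0.0000[hold]  S*(6)=-
k=5: j=0 S=42.7924 intr=71.7476 cont=72.0800 V=72.0800[hold]; j=1 S=64.1358 intr=50.4042 cont=51.6682 V=51.6682[hold]; j=2 S=96.1248 intr=18.4152 cont=26.3402 V=26.3402[hold]; j=3 S=144.0688 intr=0.0000 cont=6.6009 V=6.6009[hold]; j=4 S=215.9258 intr=0.0000 cont=0.0000 V=0.0000[hold]; j=5 S=323.6227 intr=0.0000 cont=0.0000 V=0.0000[hold]  S*(5)=-
k=4: j=0 S=52.3882 intr=62.1518 cont=63.0983 V=63.0983[hold]; j=1 S=78.5178 intr=36.0222 cont=40.6429 V=40.6429[hold]; j=2 S=117.6800 intr=0.0000 cont=17.7918 V=17.7918[hold]; j=3 S=176.3751 intr=0.0000 cont=3.7493 V=3.7493[hold]; j=4 S=264.3454 intr=0.0000 cont=0.0000 V=0.0000[hold]  S*(4)=-
k=3: j=0 S=64.1358 intr=50.4042 cont=53.2688 V=53.2688[hold]; j=1 S=96.1248 intr=18.4152 cont=30.7148 V=30.7148[hold]; j=2 S=144.0688 intr=0.0000 cont=11.7135 V=11.7135[hold]; j=3 S=215.9258 intr=0.0000 cont=2.1296 V=2.1296[hold]  S*(3)=-
k=2: j=0 S=78.5178 intr=36.0222 cont=43.4281 V=43.4281[hold]; j=1 S=117.6800 intr=0.0000 cont=22.4691 V=22.4691[hold]; j=2 S=176.3751 intr=0.0000 cont=7.5665 V=7.5665[hold]  S*(2)=-
k=1: j=0 S=96.1248 intr=18.4152 cont=34.3025 V=34.3025[hold]; j=1 S=144.0688 intr=0.0000 cont=16.0071 V=16.0071[hold]  S*(1)=-
k=0: j=0 S=117.6800 intr=0.0000 cont=26.3481 V=26.3481[hold]  S*(0)=-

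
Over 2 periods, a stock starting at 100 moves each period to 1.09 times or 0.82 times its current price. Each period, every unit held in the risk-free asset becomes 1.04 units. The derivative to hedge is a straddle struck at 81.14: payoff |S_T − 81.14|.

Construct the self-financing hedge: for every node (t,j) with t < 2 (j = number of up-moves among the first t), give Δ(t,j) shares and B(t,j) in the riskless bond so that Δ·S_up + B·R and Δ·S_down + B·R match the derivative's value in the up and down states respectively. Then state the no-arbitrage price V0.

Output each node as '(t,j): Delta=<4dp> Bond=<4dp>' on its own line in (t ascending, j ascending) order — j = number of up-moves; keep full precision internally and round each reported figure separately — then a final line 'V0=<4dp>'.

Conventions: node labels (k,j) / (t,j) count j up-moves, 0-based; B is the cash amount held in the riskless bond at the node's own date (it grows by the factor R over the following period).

Since d<R<u, set p* = (R−d)/(u−d) = 0.8148; price each node as the discounted p*-expectation of its children.
Terminal payoffs: V(2,0)=13.9000, V(2,1)=8.2400, V(2,2)=37.6700
(1,0): S=82.0000. Δ = (V_up−V_dn)/(S_up−S_dn) = (8.2400−13.9000)/(89.3800−67.2400) = -0.2556. V = [p*·8.2400 + (1−p*)·13.9000]/1.04 = 8.9309. B = V − Δ·S = 29.8939.
(1,1): S=109.0000. Δ = (V_up−V_dn)/(S_up−S_dn) = (37.6700−8.2400)/(118.8100−89.3800) = 1.0000. V = [p*·37.6700 + (1−p*)·8.2400]/1.04 = 30.9808. B = V − Δ·S = -78.0192.
(0,0): S=100.0000. Δ = (V_up−V_dn)/(S_up−S_dn) = (30.9808−8.9309)/(109.0000−82.0000) = 0.8167. V = [p*·30.9808 + (1−p*)·8.9309]/1.04 = 25.8629. B = V − Δ·S = -55.8032.
Check: Δ(0,0)·S0 + B(0,0) = 25.8629 = V0.

(0,0): Delta=0.8167 Bond=-55.8032
(1,0): Delta=-0.2556 Bond=29.8939
(1,1): Delta=1.0000 Bond=-78.0192
V0=25.8629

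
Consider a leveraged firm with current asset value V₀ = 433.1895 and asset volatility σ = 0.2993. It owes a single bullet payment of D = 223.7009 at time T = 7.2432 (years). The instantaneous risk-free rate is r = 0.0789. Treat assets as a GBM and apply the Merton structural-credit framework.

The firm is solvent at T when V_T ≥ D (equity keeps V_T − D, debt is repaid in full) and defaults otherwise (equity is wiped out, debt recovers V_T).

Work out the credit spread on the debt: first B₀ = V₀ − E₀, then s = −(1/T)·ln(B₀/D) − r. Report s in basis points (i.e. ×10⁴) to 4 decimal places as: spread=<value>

Apply the equity-as-call identities (strike 223.7009, horizon 7.2432 years):
d₁ = [ln(V₀/D) + (r + σ²/2)T] / (σ√T)
   = [ln(433.1895/223.7009) + (0.0789 + 0.5·0.2993²)·7.2432] / (0.2993·√7.2432)
   = [0.660865 + 0.895913] / 0.805512 = 1.932657
d₂ = d₁ − σ√T = 1.932657 − 0.805512 = 1.127146
N(d₁) = 0.973361,  N(d₂) = 0.870160,  e^(−rT) = 0.564684
E₀ = V₀·N(d₁) − D·e^(−rT)·N(d₂)
   = 433.1895·0.973361 − 223.7009·0.564684·0.870160 = 311.730790
B₀ = V₀ − E₀ = 433.1895 − 311.730790 = 121.458710
spread = −(1/T)·ln(B₀/D) − r = −(1/7.2432)·ln(121.458710/223.7009) − 0.0789 = 0.00541847
in basis points: 0.00541847 × 10⁴ = 54.1847 bp

spread=54.1847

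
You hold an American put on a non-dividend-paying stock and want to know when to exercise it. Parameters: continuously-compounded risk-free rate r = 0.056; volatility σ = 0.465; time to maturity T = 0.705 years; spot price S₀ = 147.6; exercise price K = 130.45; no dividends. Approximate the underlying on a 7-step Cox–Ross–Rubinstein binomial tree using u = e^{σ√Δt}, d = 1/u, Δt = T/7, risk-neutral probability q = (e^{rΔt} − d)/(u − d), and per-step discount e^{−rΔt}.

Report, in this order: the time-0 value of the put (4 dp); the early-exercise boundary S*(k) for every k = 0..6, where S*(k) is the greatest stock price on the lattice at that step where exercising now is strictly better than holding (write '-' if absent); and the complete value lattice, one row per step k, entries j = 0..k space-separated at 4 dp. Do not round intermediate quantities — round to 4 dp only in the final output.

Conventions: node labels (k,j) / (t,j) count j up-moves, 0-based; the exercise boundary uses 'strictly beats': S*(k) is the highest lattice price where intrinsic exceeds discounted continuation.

Δt=0.10071  u=1.15901  d=0.86280  q=0.48227  discount=0.99438
step 7 (expiry): payoffs max(K−S,0) = 77.9131 59.8765 35.6475 3.1004 0.0000 0.0000 0.0000 0.0000
step 6: (k=6,j=0): S=60.8910, K−S=69.5590, hold=68.8254 ⇒ V=69.5590 exercise | (k=6,j=1): S=81.7958, K−S=48.6542, hold=47.9206 ⇒ V=48.6542 exercise | (k=6,j=2): S=109.8774, K−S=20.5726, hold=19.8389 ⇒ V=20.5726 exercise | (k=6,j=3): S=147.6000, K−S=0.0000, hold=1.5962 ⇒ V=1.5962 continue | (k=6,j=4): S=198.2733, K−S=0.0000, hold=0.0000 ⇒ V=0.0000 continue | (k=6,j=5): S=266.3434, K−S=0.0000, hold=0.0000 ⇒ V=0.0000 continue | (k=6,j=6): S=357.7830, K−S=0.0000, hold=0.0000 ⇒ V=0.0000 continue  boundary S*=109.8774
step 5: (k=5,j=0): S=70.5735, K−S=59.8765, hold=59.1428 ⇒ V=59.8765 exercise | (k=5,j=1): S=94.8025, K−S=35.6475, hold=34.9139 ⇒ V=35.6475 exercise | (k=5,j=2): S=127.3496, K−S=3.1004, hold=11.3566 ⇒ V=11.3566 continue | (k=5,j=3): S=171.0706, K−S=0.0000, hold=0.8217 ⇒ V=0.8217 continue | (k=5,j=4): S=229.8016, K−S=0.0000, hold=0.0000 ⇒ V=0.0000 continue | (k=5,j=5): S=308.6959, K−S=0.0000, hold=0.0000 ⇒ V=0.0000 continue  boundary S*=94.8025
step 4: (k=4,j=0): S=81.7958, K−S=48.6542, hold=47.9206 ⇒ V=48.6542 exercise | (k=4,j=1): S=109.8774, K−S=20.5726, hold=23.7982 ⇒ V=23.7982 continue | (k=4,j=2): S=147.6000, K−S=0.0000, hold=6.2407 ⇒ V=6.2407 continue | (k=4,j=3): S=198.2733, K−S=0.0000, hold=0.4230 ⇒ V=0.4230 continue | (k=4,j=4): S=266.3434, K−S=0.0000, hold=0.0000 ⇒ V=0.0000 continue  boundary S*=81.7958
step 3: (k=3,j=0): S=94.8025, K−S=35.6475, hold=36.4607 ⇒ V=36.4607 continue | (k=3,j=1): S=127.3496, K−S=3.1004, hold=15.2445 ⇒ V=15.2445 continue | (k=3,j=2): S=171.0706, K−S=0.0000, hold=3.4157 ⇒ V=3.4157 continue | (k=3,j=3): S=229.8016, K−S=0.0000, hold=0.2178 ⇒ V=0.2178 continue  boundary S*=-
step 2: (k=2,j=0): S=109.8774, K−S=20.5726, hold=26.0813 ⇒ V=26.0813 continue | (k=2,j=1): S=147.6000, K−S=0.0000, hold=9.4862 ⇒ V=9.4862 continue | (k=2,j=2): S=198.2733, K−S=0.0000, hold=1.8629 ⇒ V=1.8629 continue  boundary S*=-
step 1: (k=1,j=0): S=127.3496, K−S=3.1004, hold=17.9763 ⇒ V=17.9763 continue | (k=1,j=1): S=171.0706, K−S=0.0000, hold=5.7771 ⇒ V=5.7771 continue  boundary S*=-
step 0: (k=0,j=0): S=147.6000, K−S=0.0000, hold=12.0250 ⇒ V=12.0250 continue  boundary S*=-

price = 12.0250
boundary = - - - - 81.7958 94.8025 109.8774
tree:
12.0250
17.9763 5.7771
26.0813 9.4862 1.8629
36.4607 15.2445 3.4157 0.2178
48.6542 23.7982 6.2407 0.4230 0.0000
59.8765 35.6475 11.3566 0.8217 0.0000 0.0000
69.5590 48.6542 20.5726 1.5962 0.0000 0.0000 0.0000
77.9131 59.8765 35.6475 3.1004 0.0000 0.0000 0.0000 0.0000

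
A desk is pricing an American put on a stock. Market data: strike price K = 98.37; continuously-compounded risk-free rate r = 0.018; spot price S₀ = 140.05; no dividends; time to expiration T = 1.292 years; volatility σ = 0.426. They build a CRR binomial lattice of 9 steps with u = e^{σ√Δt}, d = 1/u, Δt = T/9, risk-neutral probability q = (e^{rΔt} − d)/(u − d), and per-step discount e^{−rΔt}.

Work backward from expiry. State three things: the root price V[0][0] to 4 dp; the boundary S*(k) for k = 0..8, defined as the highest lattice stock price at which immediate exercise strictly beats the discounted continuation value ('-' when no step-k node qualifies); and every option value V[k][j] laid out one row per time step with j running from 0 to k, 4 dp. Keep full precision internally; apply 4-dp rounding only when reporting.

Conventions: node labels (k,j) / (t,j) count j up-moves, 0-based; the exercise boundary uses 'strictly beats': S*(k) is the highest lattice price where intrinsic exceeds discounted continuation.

params: Δt=0.14356 u=1.17516 d=0.85095 q=0.46772 e^(-rΔt)=0.99742
t_9 payoffs: 65.6055 53.1220 35.8823 12.0741 0.0000 0.0000 0.0000 0.0000 0.0000 0.0000
t_8: node(8,0) S=38.5036 payoff=59.8664 vs cont=59.6125 → 59.8664 [stop]  node(8,1) S=53.1737 payoff=45.1963 vs cont=44.9425 → 45.1963 [stop]  node(8,2) S=73.4332 payoff=24.9368 vs cont=24.6830 → 24.9368 [stop]  node(8,3) S=101.4116 payoff=0.0000 vs cont=6.4103 → 6.4103 [wait]  node(8,4) S=140.0500 payoff=0.0000 vs cont=0.0000 → 0.0000 [wait]  node(8,5) S=193.4098 payoff=0.0000 vs cont=0.0000 → 0.0000 [wait]  node(8,6) S=267.1001 payoff=0.0000 vs cont=0.0000 → 0.0000 [wait]  node(8,7) S=368.8667 payoff=0.0000 vs cont=0.0000 → 0.0000 [wait]  node(8,8) S=509.4070 payoff=0.0000 vs cont=0.0000 → 0.0000 [wait]  ⇒ S*(8)=73.4332
t_7: node(7,0) S=45.2480 payoff=53.1220 vs cont=52.8682 → 53.1220 [stop]  node(7,1) S=62.4877 payoff=35.8823 vs cont=35.6284 → 35.8823 [stop]  node(7,2) S=86.2959 payoff=12.0741 vs cont=16.2297 → 16.2297 [wait]  node(7,3) S=119.1751 payoff=0.0000 vs cont=3.4033 → 3.4033 [wait]  node(7,4) S=164.5814 payoff=0.0000 vs cont=0.0000 → 0.0000 [wait]  node(7,5) S=227.2879 payoff=0.0000 vs cont=0.0000 → 0.0000 [wait]  node(7,6) S=313.8858 payoff=0.0000 vs cont=0.0000 → 0.0000 [wait]  node(7,7) S=433.4781 payoff=0.0000 vs cont=0.0000 → 0.0000 [wait]  ⇒ S*(7)=62.4877
t_6: node(6,0) S=53.1737 payoff=45.1963 vs cont=44.9425 → 45.1963 [stop]  node(6,1) S=73.4332 payoff=24.9368 vs cont=26.6216 → 26.6216 [wait]  node(6,2) S=101.4116 payoff=0.0000 vs cont=10.2042 → 10.2042 [wait]  node(6,3) S=140.0500 payoff=0.0000 vs cont=1.8068 → 1.8068 [wait]  node(6,4) S=193.4098 payoff=0.0000 vs cont=0.0000 → 0.0000 [wait]  node(6,5) S=267.1001 payoff=0.0000 vs cont=0.0000 → 0.0000 [wait]  node(6,6) S=368.8667 payoff=0.0000 vs cont=0.0000 → 0.0000 [wait]  ⇒ S*(6)=53.1737
t_5: node(5,0) S=62.4877 payoff=35.8823 vs cont=36.4144 → 36.4144 [wait]  node(5,1) S=86.2959 payoff=12.0741 vs cont=18.8940 → 18.8940 [wait]  node(5,2) S=119.1751 payoff=0.0000 vs cont=6.2604 → 6.2604 [wait]  node(5,3) S=164.5814 payoff=0.0000 vs cont=0.9593 → 0.9593 [wait]  node(5,4) S=227.2879 payoff=0.0000 vs cont=0.0000 → 0.0000 [wait]  node(5,5) S=313.8858 payoff=0.0000 vs cont=0.0000 → 0.0000 [wait]  ⇒ S*(5)=-
t_4: node(4,0) S=73.4332 payoff=24.9368 vs cont=28.1470 → 28.1470 [wait]  node(4,1) S=101.4116 payoff=0.0000 vs cont=12.9516 → 12.9516 [wait]  node(4,2) S=140.0500 payoff=0.0000 vs cont=3.7712 → 3.7712 [wait]  node(4,3) S=193.4098 payoff=0.0000 vs cont=0.5093 → 0.5093 [wait]  node(4,4) S=267.1001 payoff=0.0000 vs cont=0.0000 → 0.0000 [wait]  ⇒ S*(4)=-
t_3: node(3,0) S=86.2959 payoff=12.0741 vs cont=20.9855 → 20.9855 [wait]  node(3,1) S=119.1751 payoff=0.0000 vs cont=8.6354 → 8.6354 [wait]  node(3,2) S=164.5814 payoff=0.0000 vs cont=2.2398 → 2.2398 [wait]  node(3,3) S=227.2879 payoff=0.0000 vs cont=0.2704 → 0.2704 [wait]  ⇒ S*(3)=-
t_2: node(2,0) S=101.4116 payoff=0.0000 vs cont=15.1699 → 15.1699 [wait]  node(2,1) S=140.0500 payoff=0.0000 vs cont=5.6295 → 5.6295 [wait]  node(2,2) S=193.4098 payoff=0.0000 vs cont=1.3153 → 1.3153 [wait]  ⇒ S*(2)=-
t_1: node(1,0) S=119.1751 payoff=0.0000 vs cont=10.6801 → 10.6801 [wait]  node(1,1) S=164.5814 payoff=0.0000 vs cont=3.6023 → 3.6023 [wait]  ⇒ S*(1)=-
t_0: node(0,0) S=140.0500 payoff=0.0000 vs cont=7.3507 → 7.3507 [wait]  ⇒ S*(0)=-

price = 7.3507
boundary = - - - - - - 53.1737 62.4877 73.4332
tree:
7.3507
10.6801 3.6023
15.1699 5.6295 1.3153
20.9855 8.6354 2.2398 0.2704
28.1470 12.9516 3.7712 0.5093 0.0000
36.4144 18.8940 6.2604 0.9593 0.0000 0.0000
45.1963 26.6216 10.2042 1.8068 0.0000 0.0000 0.0000
53.1220 35.8823 16.2297 3.4033 0.0000 0.0000 0.0000 0.0000
59.8664 45.1963 24.9368 6.4103 0.0000 0.0000 0.0000 0.0000 0.0000
65.6055 53.1220 35.8823 12.0741 0.0000 0.0000 0.0000 0.0000 0.0000 0.0000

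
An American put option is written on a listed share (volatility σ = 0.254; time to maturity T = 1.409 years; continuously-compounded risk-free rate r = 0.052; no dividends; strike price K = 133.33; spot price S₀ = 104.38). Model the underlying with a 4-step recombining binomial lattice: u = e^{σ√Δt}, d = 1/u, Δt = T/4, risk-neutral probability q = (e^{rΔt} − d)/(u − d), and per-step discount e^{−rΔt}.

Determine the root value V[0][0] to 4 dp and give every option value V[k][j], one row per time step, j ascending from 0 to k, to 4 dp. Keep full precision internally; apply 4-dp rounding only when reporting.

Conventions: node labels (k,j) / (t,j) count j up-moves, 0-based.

Δt=0.35225, u=1.16271, d=0.86006, q=0.52346, disc=e^(-rΔt)=0.98185
k=4 terminal: V=max(K-S,0) → 76.2168 56.1194 28.9500 0.0000 0.0000
k=3: j=0 S=66.4059 intr=66.9241 cont=64.5041 V=66.9241[EX]; j=1 S=89.7733 intr=43.5567 cont=41.1367 V=43.5567[EX]; j=2 S=121.3633 intr=11.9667 cont=13.5453 V=13.5453[hold]; j=3 S=164.0695 intr=0.0000 cont=0.0000 V=0.0000[hold]
k=2: j=0 S=77.2106 intr=56.1194 cont=53.6994 V=56.1194[EX]; j=1 S=104.3800 intr=28.9500 cont=27.3414 V=28.9500[EX]; j=2 S=141.1100 intr=0.0000 cont=6.3377 V=6.3377[hold]
k=1: j=0 S=89.7733 intr=43.5567 cont=41.1367 V=43.5567[EX]; j=1 S=121.3633 intr=11.9667 cont=16.8026 V=16.8026[hold]
k=0: j=0 S=104.3800 intr=28.9500 cont=29.0155 V=29.0155[hold]

price = 29.0155
tree:
29.0155
43.5567 16.8026
56.1194 28.9500 6.3377
66.9241 43.5567 13.5453 0.0000
76.2168 56.1194 28.9500 0.0000 0.0000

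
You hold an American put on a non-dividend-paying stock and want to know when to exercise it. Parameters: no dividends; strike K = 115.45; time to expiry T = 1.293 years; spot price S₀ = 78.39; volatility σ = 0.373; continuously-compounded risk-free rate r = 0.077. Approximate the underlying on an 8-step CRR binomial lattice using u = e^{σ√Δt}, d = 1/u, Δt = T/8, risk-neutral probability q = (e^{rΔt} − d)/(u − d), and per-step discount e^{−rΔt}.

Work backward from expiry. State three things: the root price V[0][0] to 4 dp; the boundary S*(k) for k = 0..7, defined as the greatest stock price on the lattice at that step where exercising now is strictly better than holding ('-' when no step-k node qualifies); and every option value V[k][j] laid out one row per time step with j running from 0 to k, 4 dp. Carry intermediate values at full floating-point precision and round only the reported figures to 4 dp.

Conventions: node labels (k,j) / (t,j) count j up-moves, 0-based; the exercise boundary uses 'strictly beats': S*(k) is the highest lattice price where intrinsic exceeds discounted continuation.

Δt=0.16162, u=1.16178, d=0.86075, q=0.50418, disc=e^(-rΔt)=0.98763
k=8 terminal: V=max(K-S,0) → 91.8310 83.5705 72.4210 57.3721 37.0600 9.6439 0.0000 0.0000 0.0000
k=7: j=0 S=27.4401 intr=88.0099 cont=86.5820 V=88.0099[EX]; j=1 S=37.0370 intr=78.4130 cont=76.9851 V=78.4130[EX]; j=2 S=49.9903 intr=65.4597 cont=64.0318 V=65.4597[EX]; j=3 S=67.4739 intr=47.9761 cont=46.5482 V=47.9761[EX]; j=4 S=91.0722 intr=24.3778 cont=22.9500 V=24.3778[EX]; j=5 S=122.9237 intr=0.0000 cont=4.7225 V=4.7225[hold]; j=6 S=165.9149 intr=0.0000 cont=0.0000 V=0.0000[hold]; j=7 S=223.9419 intr=0.0000 cont=0.0000 V=0.0000[hold]  S*(7)=91.0722
k=6: j=0 S=31.8795 intr=83.5705 cont=82.1427 V=83.5705[EX]; j=1 S=43.0290 intr=72.4210 cont=70.9932 V=72.4210[EX]; j=2 S=58.0779 intr=57.3721 cont=55.9442 V=57.3721[EX]; j=3 S=78.3900 intr=37.0600 cont=35.6321 V=37.0600[EX]; j=4 S=105.8061 intr=9.6439 cont=14.2891 V=14.2891[hold]; j=5 S=142.8106 intr=0.0000 cont=2.3126 V=2.3126[hold]; j=6 S=192.7571 intr=0.0000 cont=0.0000 V=0.0000[hold]  S*(6)=78.3900
k=5: j=0 S=37.0370 intr=78.4130 cont=76.9851 V=78.4130[EX]; j=1 S=49.9903 intr=65.4597 cont=64.0318 V=65.4597[EX]; j=2 S=67.4739 intr=47.9761 cont=46.5482 V=47.9761[EX]; j=3 S=91.0722 intr=24.3778 cont=25.2630 V=25.2630[hold]; j=4 S=122.9237 intr=0.0000 cont=8.1487 V=8.1487[hold]; j=5 S=165.9149 intr=0.0000 cont=1.1324 V=1.1324[hold]  S*(5)=67.4739
k=4: j=0 S=43.0290 intr=72.4210 cont=70.9932 V=72.4210[EX]; j=1 S=58.0779 intr=57.3721 cont=55.9442 V=57.3721[EX]; j=2 S=78.3900 intr=37.0600 cont=36.0729 V=37.0600[EX]; j=3 S=105.8061 intr=9.6439 cont=16.4286 V=16.4286[hold]; j=4 S=142.8106 intr=0.0000 cont=4.5542 V=4.5542[hold]  S*(4)=78.3900
k=3: j=0 S=49.9903 intr=65.4597 cont=64.0318 V=65.4597[EX]; j=1 S=67.4739 intr=47.9761 cont=46.5482 V=47.9761[EX]; j=2 S=91.0722 intr=24.3778 cont=26.3283 V=26.3283[hold]; j=3 S=122.9237 intr=0.0000 cont=10.3126 V=10.3126[hold]  S*(3)=67.4739
k=2: j=0 S=58.0779 intr=57.3721 cont=55.9442 V=57.3721[EX]; j=1 S=78.3900 intr=37.0600 cont=36.6033 V=37.0600[EX]; j=2 S=105.8061 intr=9.6439 cont=18.0278 V=18.0278[hold]  S*(2)=78.3900
k=1: j=0 S=67.4739 intr=47.9761 cont=46.5482 V=47.9761[EX]; j=1 S=91.0722 intr=24.3778 cont=27.1246 V=27.1246[hold]  S*(1)=67.4739
k=0: j=0 S=78.3900 intr=37.0600 cont=36.9999 V=37.0600[EX]  S*(0)=78.3900

price = 37.0600
boundary = 78.3900 67.4739 78.3900 67.4739 78.3900 67.4739 78.3900 91.0722
tree:
37.0600
47.9761 27.1246
57.3721 37.0600 18.0278
65.4597 47.9761 26.3283 10.3126
72.4210 57.3721 37.0600 16.4286 4.5542
78.4130 65.4597 47.9761 25.2630 8.1487 1.1324
83.5705 72.4210 57.3721 37.0600 14.2891 2.3126 0.0000
88.0099 78.4130 65.4597 47.9761 24.3778 4.7225 0.0000 0.0000
91.8310 83.5705 72.4210 57.3721 37.0600 9.6439 0.0000 0.0000 0.0000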